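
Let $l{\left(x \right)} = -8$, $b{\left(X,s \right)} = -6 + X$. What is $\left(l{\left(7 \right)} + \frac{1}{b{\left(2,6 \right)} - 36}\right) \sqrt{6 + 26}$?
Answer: $- \frac{321 \sqrt{2}}{10} \approx -45.396$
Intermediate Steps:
$\left(l{\left(7 \right)} + \frac{1}{b{\left(2,6 \right)} - 36}\right) \sqrt{6 + 26} = \left(-8 + \frac{1}{\left(-6 + 2\right) - 36}\right) \sqrt{6 + 26} = \left(-8 + \frac{1}{-4 - 36}\right) \sqrt{32} = \left(-8 + \frac{1}{-40}\right) 4 \sqrt{2} = \left(-8 - \frac{1}{40}\right) 4 \sqrt{2} = - \frac{321 \cdot 4 \sqrt{2}}{40} = - \frac{321 \sqrt{2}}{10}$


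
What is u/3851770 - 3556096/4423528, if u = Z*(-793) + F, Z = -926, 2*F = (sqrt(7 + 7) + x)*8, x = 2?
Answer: -653059516737/1064900777785 + 2*sqrt(14)/1925885 ≈ -0.61325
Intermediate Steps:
F = 8 + 4*sqrt(14) (F = ((sqrt(7 + 7) + 2)*8)/2 = ((sqrt(14) + 2)*8)/2 = ((2 + sqrt(14))*8)/2 = (16 + 8*sqrt(14))/2 = 8 + 4*sqrt(14) ≈ 22.967)
u = 734326 + 4*sqrt(14) (u = -926*(-793) + (8 + 4*sqrt(14)) = 734318 + (8 + 4*sqrt(14)) = 734326 + 4*sqrt(14) ≈ 7.3434e+5)
u/3851770 - 3556096/4423528 = (734326 + 4*sqrt(14))/3851770 - 3556096/4423528 = (734326 + 4*sqrt(14))*(1/3851770) - 3556096*1/4423528 = (367163/1925885 + 2*sqrt(14)/1925885) - 444512/552941 = -653059516737/1064900777785 + 2*sqrt(14)/1925885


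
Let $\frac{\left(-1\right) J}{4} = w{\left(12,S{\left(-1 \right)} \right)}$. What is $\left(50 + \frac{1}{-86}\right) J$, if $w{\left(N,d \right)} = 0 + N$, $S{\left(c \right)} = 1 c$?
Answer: $- \frac{103176}{43} \approx -2399.4$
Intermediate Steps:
$S{\left(c \right)} = c$
$w{\left(N,d \right)} = N$
$J = -48$ ($J = \left(-4\right) 12 = -48$)
$\left(50 + \frac{1}{-86}\right) J = \left(50 + \frac{1}{-86}\right) \left(-48\right) = \left(50 - \frac{1}{86}\right) \left(-48\right) = \frac{4299}{86} \left(-48\right) = - \frac{103176}{43}$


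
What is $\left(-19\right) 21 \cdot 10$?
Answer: $-3990$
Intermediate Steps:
$\left(-19\right) 21 \cdot 10 = \left(-399\right) 10 = -3990$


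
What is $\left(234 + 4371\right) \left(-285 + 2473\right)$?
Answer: $10075740$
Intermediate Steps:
$\left(234 + 4371\right) \left(-285 + 2473\right) = 4605 \cdot 2188 = 10075740$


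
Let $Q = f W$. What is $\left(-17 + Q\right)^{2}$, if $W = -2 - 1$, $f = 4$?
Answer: $841$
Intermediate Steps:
$W = -3$
$Q = -12$ ($Q = 4 \left(-3\right) = -12$)
$\left(-17 + Q\right)^{2} = \left(-17 - 12\right)^{2} = \left(-29\right)^{2} = 841$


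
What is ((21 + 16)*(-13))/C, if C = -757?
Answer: 481/757 ≈ 0.63540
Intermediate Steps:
((21 + 16)*(-13))/C = ((21 + 16)*(-13))/(-757) = (37*(-13))*(-1/757) = -481*(-1/757) = 481/757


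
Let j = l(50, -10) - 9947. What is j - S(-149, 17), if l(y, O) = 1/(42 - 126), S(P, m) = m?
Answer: -836977/84 ≈ -9964.0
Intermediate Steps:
l(y, O) = -1/84 (l(y, O) = 1/(-84) = -1/84)
j = -835549/84 (j = -1/84 - 9947 = -835549/84 ≈ -9947.0)
j - S(-149, 17) = -835549/84 - 1*17 = -835549/84 - 17 = -836977/84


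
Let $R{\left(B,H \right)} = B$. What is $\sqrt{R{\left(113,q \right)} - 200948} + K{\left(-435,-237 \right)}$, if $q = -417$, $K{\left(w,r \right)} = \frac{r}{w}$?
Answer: $\frac{79}{145} + 3 i \sqrt{22315} \approx 0.54483 + 448.15 i$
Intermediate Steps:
$\sqrt{R{\left(113,q \right)} - 200948} + K{\left(-435,-237 \right)} = \sqrt{113 - 200948} - \frac{237}{-435} = \sqrt{-200835} - - \frac{79}{145} = 3 i \sqrt{22315} + \frac{79}{145} = \frac{79}{145} + 3 i \sqrt{22315}$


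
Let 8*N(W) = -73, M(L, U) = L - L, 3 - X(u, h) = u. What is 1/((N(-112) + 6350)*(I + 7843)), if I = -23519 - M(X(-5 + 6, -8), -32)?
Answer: -2/198799113 ≈ -1.0060e-8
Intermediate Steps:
X(u, h) = 3 - u
M(L, U) = 0
I = -23519 (I = -23519 - 1*0 = -23519 + 0 = -23519)
N(W) = -73/8 (N(W) = (⅛)*(-73) = -73/8)
1/((N(-112) + 6350)*(I + 7843)) = 1/((-73/8 + 6350)*(-23519 + 7843)) = 1/((50727/8)*(-15676)) = 1/(-198799113/2) = -2/198799113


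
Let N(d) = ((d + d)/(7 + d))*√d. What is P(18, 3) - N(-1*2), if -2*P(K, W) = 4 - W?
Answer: -½ + 4*I*√2/5 ≈ -0.5 + 1.1314*I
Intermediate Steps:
P(K, W) = -2 + W/2 (P(K, W) = -(4 - W)/2 = -2 + W/2)
N(d) = 2*d^(3/2)/(7 + d) (N(d) = ((2*d)/(7 + d))*√d = (2*d/(7 + d))*√d = 2*d^(3/2)/(7 + d))
P(18, 3) - N(-1*2) = (-2 + (½)*3) - 2*(-1*2)^(3/2)/(7 - 1*2) = (-2 + 3/2) - 2*(-2)^(3/2)/(7 - 2) = -½ - 2*(-2*I*√2)/5 = -½ - (-4)*I*√2/5 = -½ + 4*I*√2/5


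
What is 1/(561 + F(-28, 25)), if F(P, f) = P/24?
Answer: 6/3359 ≈ 0.0017862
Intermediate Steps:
F(P, f) = P/24 (F(P, f) = P*(1/24) = P/24)
1/(561 + F(-28, 25)) = 1/(561 + (1/24)*(-28)) = 1/(561 - 7/6) = 1/(3359/6) = 6/3359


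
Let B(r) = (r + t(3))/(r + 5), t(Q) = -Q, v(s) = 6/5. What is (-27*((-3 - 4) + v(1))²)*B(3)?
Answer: 0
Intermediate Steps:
v(s) = 6/5 (v(s) = 6*(⅕) = 6/5)
B(r) = (-3 + r)/(5 + r) (B(r) = (r - 1*3)/(r + 5) = (r - 3)/(5 + r) = (-3 + r)/(5 + r))
(-27*((-3 - 4) + v(1))²)*B(3) = (-27*((-3 - 4) + 6/5)²)*((-3 + 3)/(5 + 3)) = (-27*(-7 + 6/5)²)*(0/8) = (-27*(-29/5)²)*((⅛)*0) = -27*841/25*0 = -22707/25*0 = 0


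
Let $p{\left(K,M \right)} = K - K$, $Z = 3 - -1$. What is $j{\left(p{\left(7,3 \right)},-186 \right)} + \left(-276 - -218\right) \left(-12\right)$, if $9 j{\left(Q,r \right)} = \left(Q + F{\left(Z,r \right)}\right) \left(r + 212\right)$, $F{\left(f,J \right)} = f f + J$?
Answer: $\frac{1844}{9} \approx 204.89$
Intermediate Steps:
$Z = 4$ ($Z = 3 + 1 = 4$)
$p{\left(K,M \right)} = 0$
$F{\left(f,J \right)} = J + f^{2}$ ($F{\left(f,J \right)} = f^{2} + J = J + f^{2}$)
$j{\left(Q,r \right)} = \frac{\left(212 + r\right) \left(16 + Q + r\right)}{9}$ ($j{\left(Q,r \right)} = \frac{\left(Q + \left(r + 4^{2}\right)\right) \left(r + 212\right)}{9} = \frac{\left(Q + \left(r + 16\right)\right) \left(212 + r\right)}{9} = \frac{\left(Q + \left(16 + r\right)\right) \left(212 + r\right)}{9} = \frac{\left(16 + Q + r\right) \left(212 + r\right)}{9} = \frac{\left(212 + r\right) \left(16 + Q + r\right)}{9}$)
$j{\left(p{\left(7,3 \right)},-186 \right)} + \left(-276 - -218\right) \left(-12\right) = \left(\frac{3392}{9} + \frac{\left(-186\right)^{2}}{9} + \frac{76}{3} \left(-186\right) + \frac{212}{9} \cdot 0 + \frac{1}{9} \cdot 0 \left(-186\right)\right) + \left(-276 - -218\right) \left(-12\right) = \left(\frac{3392}{9} + \frac{1}{9} \cdot 34596 - 4712 + 0 + 0\right) + \left(-276 + 218\right) \left(-12\right) = \left(\frac{3392}{9} + 3844 - 4712 + 0 + 0\right) - -696 = - \frac{4420}{9} + 696 = \frac{1844}{9}$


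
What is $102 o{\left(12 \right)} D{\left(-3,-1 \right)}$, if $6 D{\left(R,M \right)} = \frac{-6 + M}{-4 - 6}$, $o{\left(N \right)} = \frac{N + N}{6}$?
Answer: $\frac{238}{5} \approx 47.6$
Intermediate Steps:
$o{\left(N \right)} = \frac{N}{3}$ ($o{\left(N \right)} = 2 N \frac{1}{6} = \frac{N}{3}$)
$D{\left(R,M \right)} = \frac{1}{10} - \frac{M}{60}$ ($D{\left(R,M \right)} = \frac{\left(-6 + M\right) \frac{1}{-4 - 6}}{6} = \frac{\left(-6 + M\right) \frac{1}{-10}}{6} = \frac{\left(-6 + M\right) \left(- \frac{1}{10}\right)}{6} = \frac{\frac{3}{5} - \frac{M}{10}}{6} = \frac{1}{10} - \frac{M}{60}$)
$102 o{\left(12 \right)} D{\left(-3,-1 \right)} = 102 \cdot \frac{1}{3} \cdot 12 \left(\frac{1}{10} - - \frac{1}{60}\right) = 102 \cdot 4 \left(\frac{1}{10} + \frac{1}{60}\right) = 408 \cdot \frac{7}{60} = \frac{238}{5}$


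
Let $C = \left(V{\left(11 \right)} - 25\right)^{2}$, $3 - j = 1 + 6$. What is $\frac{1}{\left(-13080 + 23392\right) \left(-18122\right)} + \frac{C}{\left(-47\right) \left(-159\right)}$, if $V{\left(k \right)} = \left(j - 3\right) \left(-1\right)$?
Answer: $\frac{20182396421}{465503293424} \approx 0.043356$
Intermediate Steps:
$j = -4$ ($j = 3 - \left(1 + 6\right) = 3 - 7 = -4$)
$V{\left(k \right)} = 7$ ($V{\left(k \right)} = \left(-4 - 3\right) \left(-1\right) = \left(-7\right) \left(-1\right) = 7$)
$C = 324$ ($C = \left(7 - 25\right)^{2} = \left(-18\right)^{2} = 324$)
$\frac{1}{\left(-13080 + 23392\right) \left(-18122\right)} + \frac{C}{\left(-47\right) \left(-159\right)} = \frac{1}{\left(-13080 + 23392\right) \left(-18122\right)} + \frac{324}{\left(-47\right) \left(-159\right)} = \frac{1}{10312} \left(- \frac{1}{18122}\right) + \frac{324}{7473} = \frac{1}{10312} \left(- \frac{1}{18122}\right) + 324 \cdot \frac{1}{7473} = - \frac{1}{186874064} + \frac{108}{2491} = \frac{20182396421}{465503293424}$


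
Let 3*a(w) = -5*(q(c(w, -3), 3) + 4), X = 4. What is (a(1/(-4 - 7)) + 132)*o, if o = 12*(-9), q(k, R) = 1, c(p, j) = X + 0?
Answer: -13356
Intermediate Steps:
c(p, j) = 4 (c(p, j) = 4 + 0 = 4)
o = -108
a(w) = -25/3 (a(w) = (-5*(1 + 4))/3 = (-5*5)/3 = (1/3)*(-25) = -25/3)
(a(1/(-4 - 7)) + 132)*o = (-25/3 + 132)*(-108) = (371/3)*(-108) = -13356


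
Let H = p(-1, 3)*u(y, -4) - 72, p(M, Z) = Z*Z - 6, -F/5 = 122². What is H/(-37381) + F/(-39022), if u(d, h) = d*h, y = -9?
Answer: 1390244614/729340691 ≈ 1.9062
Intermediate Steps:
F = -74420 (F = -5*122² = -5*14884 = -74420)
p(M, Z) = -6 + Z² (p(M, Z) = Z² - 6 = -6 + Z²)
H = 36 (H = (-6 + 3²)*(-9*(-4)) - 72 = (-6 + 9)*36 - 72 = 3*36 - 72 = 108 - 72 = 36)
H/(-37381) + F/(-39022) = 36/(-37381) - 74420/(-39022) = 36*(-1/37381) - 74420*(-1/39022) = -36/37381 + 37210/19511 = 1390244614/729340691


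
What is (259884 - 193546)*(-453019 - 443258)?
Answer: -59457223626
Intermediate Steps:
(259884 - 193546)*(-453019 - 443258) = 66338*(-896277) = -59457223626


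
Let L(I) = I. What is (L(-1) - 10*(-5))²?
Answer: 2401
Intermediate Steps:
(L(-1) - 10*(-5))² = (-1 - 10*(-5))² = (-1 + 50)² = 49² = 2401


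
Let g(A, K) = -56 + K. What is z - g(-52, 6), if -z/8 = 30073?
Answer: -240534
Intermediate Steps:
z = -240584 (z = -8*30073 = -240584)
z - g(-52, 6) = -240584 - (-56 + 6) = -240584 - 1*(-50) = -240584 + 50 = -240534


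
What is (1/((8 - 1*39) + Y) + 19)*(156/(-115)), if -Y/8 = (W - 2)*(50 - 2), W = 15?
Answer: -14888016/577645 ≈ -25.774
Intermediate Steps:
Y = -4992 (Y = -8*(15 - 2)*(50 - 2) = -104*48 = -8*624 = -4992)
(1/((8 - 1*39) + Y) + 19)*(156/(-115)) = (1/((8 - 1*39) - 4992) + 19)*(156/(-115)) = (1/((8 - 39) - 4992) + 19)*(156*(-1/115)) = (1/(-31 - 4992) + 19)*(-156/115) = (1/(-5023) + 19)*(-156/115) = (-1/5023 + 19)*(-156/115) = (95436/5023)*(-156/115) = -14888016/577645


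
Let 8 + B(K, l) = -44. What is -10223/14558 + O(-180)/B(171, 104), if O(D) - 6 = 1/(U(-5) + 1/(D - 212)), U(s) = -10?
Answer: -302646586/371032467 ≈ -0.81569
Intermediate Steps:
B(K, l) = -52 (B(K, l) = -8 - 44 = -52)
O(D) = 6 + 1/(-10 + 1/(-212 + D)) (O(D) = 6 + 1/(-10 + 1/(D - 212)) = 6 + 1/(-10 + 1/(-212 + D)))
-10223/14558 + O(-180)/B(171, 104) = -10223/14558 + ((12514 - 59*(-180))/(2121 - 10*(-180)))/(-52) = -10223*1/14558 + ((12514 + 10620)/(2121 + 1800))*(-1/52) = -10223/14558 + (23134/3921)*(-1/52) = -10223/14558 - 11567/101946 = -302646586/371032467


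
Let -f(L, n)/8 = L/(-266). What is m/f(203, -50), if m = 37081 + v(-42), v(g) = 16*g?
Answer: 691771/116 ≈ 5963.5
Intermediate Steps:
f(L, n) = 4*L/133 (f(L, n) = -8*L/(-266) = -8*L*(-1)/266 = -(-4)*L/133 = 4*L/133)
m = 36409 (m = 37081 + 16*(-42) = 37081 - 672 = 36409)
m/f(203, -50) = 36409/(((4/133)*203)) = 36409/(116/19) = 36409*(19/116) = 691771/116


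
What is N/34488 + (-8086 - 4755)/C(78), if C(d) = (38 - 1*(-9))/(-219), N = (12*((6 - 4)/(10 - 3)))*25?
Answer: 28287709736/472773 ≈ 59834.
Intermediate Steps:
N = 600/7 (N = (12*(2/7))*25 = (24/7)*25 = 600/7 ≈ 85.714)
C(d) = -47/219 (C(d) = (38 + 9)*(-1/219) = 47*(-1/219) = -47/219)
N/34488 + (-8086 - 4755)/C(78) = (600/7)/34488 + (-8086 - 4755)/(-47/219) = (600/7)*(1/34488) - 12841*(-219/47) = 25/10059 + 2812179/47 = 28287709736/472773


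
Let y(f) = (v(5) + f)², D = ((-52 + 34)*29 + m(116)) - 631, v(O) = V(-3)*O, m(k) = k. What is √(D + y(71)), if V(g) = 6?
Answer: 2*√2291 ≈ 95.729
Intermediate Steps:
v(O) = 6*O
D = -1037 (D = ((-52 + 34)*29 + 116) - 631 = (-18*29 + 116) - 631 = (-522 + 116) - 631 = -406 - 631 = -1037)
y(f) = (30 + f)² (y(f) = (6*5 + f)² = (30 + f)²)
√(D + y(71)) = √(-1037 + (30 + 71)²) = √(-1037 + 101²) = √(-1037 + 10201) = √9164 = 2*√2291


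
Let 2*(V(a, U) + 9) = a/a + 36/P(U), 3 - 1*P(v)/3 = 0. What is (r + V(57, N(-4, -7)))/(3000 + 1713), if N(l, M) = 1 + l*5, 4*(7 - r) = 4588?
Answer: -2293/9426 ≈ -0.24326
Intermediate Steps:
r = -1140 (r = 7 - ¼*4588 = 7 - 1147 = -1140)
P(v) = 9 (P(v) = 9 - 3*0 = 9 + 0 = 9)
N(l, M) = 1 + 5*l
V(a, U) = -13/2 (V(a, U) = -9 + (a/a + 36/9)/2 = -9 + (1 + 36*(⅑))/2 = -9 + (1 + 4)/2 = -9 + (½)*5 = -9 + 5/2 = -13/2)
(r + V(57, N(-4, -7)))/(3000 + 1713) = (-1140 - 13/2)/(3000 + 1713) = -2293/2/4713 = -2293/2*1/4713 = -2293/9426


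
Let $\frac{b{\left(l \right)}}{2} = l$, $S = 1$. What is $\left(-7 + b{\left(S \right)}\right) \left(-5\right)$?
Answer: $25$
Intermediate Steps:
$b{\left(l \right)} = 2 l$
$\left(-7 + b{\left(S \right)}\right) \left(-5\right) = \left(-7 + 2 \cdot 1\right) \left(-5\right) = \left(-7 + 2\right) \left(-5\right) = \left(-5\right) \left(-5\right) = 25$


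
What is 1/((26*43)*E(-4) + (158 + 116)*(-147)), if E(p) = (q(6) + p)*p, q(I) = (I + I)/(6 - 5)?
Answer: -1/76054 ≈ -1.3149e-5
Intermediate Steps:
q(I) = 2*I (q(I) = (2*I)/1 = (2*I)*1 = 2*I)
E(p) = p*(12 + p) (E(p) = (2*6 + p)*p = (12 + p)*p = p*(12 + p))
1/((26*43)*E(-4) + (158 + 116)*(-147)) = 1/((26*43)*(-4*(12 - 4)) + (158 + 116)*(-147)) = 1/(1118*(-4*8) + 274*(-147)) = 1/(1118*(-32) - 40278) = 1/(-35776 - 40278) = 1/(-76054) = -1/76054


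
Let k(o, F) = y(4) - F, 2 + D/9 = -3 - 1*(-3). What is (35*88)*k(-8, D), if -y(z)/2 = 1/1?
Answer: 49280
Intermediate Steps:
D = -18 (D = -18 + 9*(-3 - 1*(-3)) = -18 + 9*(-3 + 3) = -18 + 9*0 = -18 + 0 = -18)
y(z) = -2 (y(z) = -2/1 = -2*1 = -2)
k(o, F) = -2 - F
(35*88)*k(-8, D) = (35*88)*(-2 - 1*(-18)) = 3080*(-2 + 18) = 3080*16 = 49280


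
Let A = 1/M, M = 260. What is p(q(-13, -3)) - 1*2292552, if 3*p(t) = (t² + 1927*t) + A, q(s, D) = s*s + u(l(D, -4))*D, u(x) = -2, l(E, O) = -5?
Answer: -1692549559/780 ≈ -2.1699e+6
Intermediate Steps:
A = 1/260 ≈ 0.0038462
q(s, D) = s² - 2*D (q(s, D) = s*s - 2*D = s² - 2*D)
p(t) = 1/780 + t²/3 + 1927*t/3 (p(t) = ((t² + 1927*t) + 1/260)/3 = (1/260 + t² + 1927*t)/3 = 1/780 + t²/3 + 1927*t/3)
p(q(-13, -3)) - 1*2292552 = (1/780 + ((-13)² - 2*(-3))²/3 + 1927*((-13)² - 2*(-3))/3) - 1*2292552 = (1/780 + (169 + 6)²/3 + 1927*(169 + 6)/3) - 2292552 = (1/780 + (⅓)*175² + (1927/3)*175) - 2292552 = (1/780 + (⅓)*30625 + 337225/3) - 2292552 = (1/780 + 30625/3 + 337225/3) - 2292552 = 95641001/780 - 2292552 = -1692549559/780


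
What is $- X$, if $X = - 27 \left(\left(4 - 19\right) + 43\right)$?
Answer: $756$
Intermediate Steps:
$X = -756$ ($X = - 27 \left(-15 + 43\right) = - 27 \cdot 28 = \left(-1\right) 756 = -756$)
$- X = \left(-1\right) \left(-756\right) = 756$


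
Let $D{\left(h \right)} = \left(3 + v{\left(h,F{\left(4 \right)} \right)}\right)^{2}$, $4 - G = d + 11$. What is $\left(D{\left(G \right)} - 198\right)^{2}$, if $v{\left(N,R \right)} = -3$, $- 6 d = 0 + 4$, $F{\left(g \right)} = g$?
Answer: $39204$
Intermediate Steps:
$d = - \frac{2}{3}$ ($d = - \frac{0 + 4}{6} = \left(- \frac{1}{6}\right) 4 = - \frac{2}{3} \approx -0.66667$)
$G = - \frac{19}{3}$ ($G = 4 - \left(- \frac{2}{3} + 11\right) = 4 - \frac{31}{3} = - \frac{19}{3} \approx -6.3333$)
$D{\left(h \right)} = 0$ ($D{\left(h \right)} = \left(3 - 3\right)^{2} = 0^{2} = 0$)
$\left(D{\left(G \right)} - 198\right)^{2} = \left(0 - 198\right)^{2} = \left(-198\right)^{2} = 39204$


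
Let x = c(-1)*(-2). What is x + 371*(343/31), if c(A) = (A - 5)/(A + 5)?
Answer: 127346/31 ≈ 4107.9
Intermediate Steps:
c(A) = (-5 + A)/(5 + A)
x = 3 (x = ((-5 - 1)/(5 - 1))*(-2) = (-6/4)*(-2) = ((1/4)*(-6))*(-2) = -3/2*(-2) = 3)
x + 371*(343/31) = 3 + 371*(343/31) = 3 + 127253/31 = 127346/31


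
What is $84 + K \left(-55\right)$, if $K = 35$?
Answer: $-1841$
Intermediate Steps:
$84 + K \left(-55\right) = 84 + 35 \left(-55\right) = 84 - 1925 = -1841$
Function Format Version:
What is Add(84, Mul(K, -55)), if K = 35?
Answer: -1841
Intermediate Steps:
Add(84, Mul(K, -55)) = Add(84, Mul(35, -55)) = Add(84, -1925) = -1841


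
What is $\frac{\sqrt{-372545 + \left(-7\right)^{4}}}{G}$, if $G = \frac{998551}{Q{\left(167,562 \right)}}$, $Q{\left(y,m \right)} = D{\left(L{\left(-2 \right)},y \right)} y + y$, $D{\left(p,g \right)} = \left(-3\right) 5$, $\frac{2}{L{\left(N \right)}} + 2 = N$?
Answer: $- \frac{9352 i \sqrt{23134}}{998551} \approx - 1.4245 i$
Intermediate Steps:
$L{\left(N \right)} = \frac{2}{-2 + N}$
$D{\left(p,g \right)} = -15$
$Q{\left(y,m \right)} = - 14 y$ ($Q{\left(y,m \right)} = - 15 y + y = - 14 y$)
$G = - \frac{998551}{2338}$ ($G = \frac{998551}{\left(-14\right) 167} = \frac{998551}{-2338} = 998551 \left(- \frac{1}{2338}\right) = - \frac{998551}{2338} \approx -427.1$)
$\frac{\sqrt{-372545 + \left(-7\right)^{4}}}{G} = \frac{\sqrt{-372545 + \left(-7\right)^{4}}}{- \frac{998551}{2338}} = \sqrt{-372545 + 2401} \left(- \frac{2338}{998551}\right) = \sqrt{-370144} \left(- \frac{2338}{998551}\right) = 4 i \sqrt{23134} \left(- \frac{2338}{998551}\right) = - \frac{9352 i \sqrt{23134}}{998551}$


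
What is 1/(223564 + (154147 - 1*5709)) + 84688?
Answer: 31504105377/372002 ≈ 84688.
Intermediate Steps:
1/(223564 + (154147 - 1*5709)) + 84688 = 1/(223564 + (154147 - 5709)) + 84688 = 1/(223564 + 148438) + 84688 = 1/372002 + 84688 = 31504105377/372002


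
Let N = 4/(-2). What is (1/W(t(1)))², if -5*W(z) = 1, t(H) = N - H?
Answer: 25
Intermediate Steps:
N = -2 (N = 4*(-½) = -2)
t(H) = -2 - H
W(z) = -⅕ (W(z) = -⅕*1 = -⅕)
(1/W(t(1)))² = (1/(-⅕))² = (-5)² = 25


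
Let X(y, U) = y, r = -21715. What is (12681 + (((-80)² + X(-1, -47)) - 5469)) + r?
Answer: -8104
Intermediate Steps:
(12681 + (((-80)² + X(-1, -47)) - 5469)) + r = (12681 + (((-80)² - 1) - 5469)) - 21715 = (12681 + ((6400 - 1) - 5469)) - 21715 = (12681 + (6399 - 5469)) - 21715 = (12681 + 930) - 21715 = 13611 - 21715 = -8104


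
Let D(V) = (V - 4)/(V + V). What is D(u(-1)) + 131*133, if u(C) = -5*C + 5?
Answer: 174233/10 ≈ 17423.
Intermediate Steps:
u(C) = 5 - 5*C
D(V) = (-4 + V)/(2*V) (D(V) = (-4 + V)/((2*V)) = (-4 + V)*(1/(2*V)) = (-4 + V)/(2*V))
D(u(-1)) + 131*133 = (-4 + (5 - 5*(-1)))/(2*(5 - 5*(-1))) + 131*133 = (-4 + (5 + 5))/(2*(5 + 5)) + 17423 = (1/2)*(-4 + 10)/10 + 17423 = (1/2)*(1/10)*6 + 17423 = 3/10 + 17423 = 174233/10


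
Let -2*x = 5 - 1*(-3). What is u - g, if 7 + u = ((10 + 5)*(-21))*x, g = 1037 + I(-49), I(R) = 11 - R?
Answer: 156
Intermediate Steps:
x = -4 (x = -(5 - 1*(-3))/2 = -(5 + 3)/2 = -½*8 = -4)
g = 1097 (g = 1037 + (11 - 1*(-49)) = 1037 + (11 + 49) = 1037 + 60 = 1097)
u = 1253 (u = -7 + ((10 + 5)*(-21))*(-4) = -7 + (15*(-21))*(-4) = -7 - 315*(-4) = -7 + 1260 = 1253)
u - g = 1253 - 1*1097 = 1253 - 1097 = 156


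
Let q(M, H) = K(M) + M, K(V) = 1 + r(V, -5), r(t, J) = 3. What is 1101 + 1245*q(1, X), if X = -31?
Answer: 7326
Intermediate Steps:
K(V) = 4 (K(V) = 1 + 3 = 4)
q(M, H) = 4 + M
1101 + 1245*q(1, X) = 1101 + 1245*(4 + 1) = 1101 + 1245*5 = 1101 + 6225 = 7326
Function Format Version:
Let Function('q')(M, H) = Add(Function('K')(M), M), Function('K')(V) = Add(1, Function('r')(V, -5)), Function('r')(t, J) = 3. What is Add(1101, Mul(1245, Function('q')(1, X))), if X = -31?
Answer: 7326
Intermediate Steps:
Function('K')(V) = 4 (Function('K')(V) = Add(1, 3) = 4)
Function('q')(M, H) = Add(4, M)
Add(1101, Mul(1245, Function('q')(1, X))) = Add(1101, Mul(1245, Add(4, 1))) = Add(1101, Mul(1245, 5)) = Add(1101, 6225) = 7326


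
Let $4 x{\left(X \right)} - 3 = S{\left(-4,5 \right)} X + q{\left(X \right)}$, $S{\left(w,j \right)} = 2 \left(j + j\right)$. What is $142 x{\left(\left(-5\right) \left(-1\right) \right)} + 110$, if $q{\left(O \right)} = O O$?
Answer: $4654$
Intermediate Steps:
$S{\left(w,j \right)} = 4 j$ ($S{\left(w,j \right)} = 2 \cdot 2 j = 4 j$)
$q{\left(O \right)} = O^{2}$
$x{\left(X \right)} = \frac{3}{4} + 5 X + \frac{X^{2}}{4}$ ($x{\left(X \right)} = \frac{3}{4} + \frac{4 \cdot 5 X + X^{2}}{4} = \frac{3}{4} + \frac{20 X + X^{2}}{4} = \frac{3}{4} + \frac{X^{2} + 20 X}{4} = \frac{3}{4} + \left(5 X + \frac{X^{2}}{4}\right) = \frac{3}{4} + 5 X + \frac{X^{2}}{4}$)
$142 x{\left(\left(-5\right) \left(-1\right) \right)} + 110 = 142 \left(\frac{3}{4} + 5 \left(\left(-5\right) \left(-1\right)\right) + \frac{\left(\left(-5\right) \left(-1\right)\right)^{2}}{4}\right) + 110 = 142 \left(\frac{3}{4} + 5 \cdot 5 + \frac{5^{2}}{4}\right) + 110 = 142 \left(\frac{3}{4} + 25 + \frac{1}{4} \cdot 25\right) + 110 = 142 \left(\frac{3}{4} + 25 + \frac{25}{4}\right) + 110 = 142 \cdot 32 + 110 = 4544 + 110 = 4654$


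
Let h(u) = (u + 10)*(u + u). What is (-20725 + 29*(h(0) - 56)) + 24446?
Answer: 2097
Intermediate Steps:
h(u) = 2*u*(10 + u) (h(u) = (10 + u)*(2*u) = 2*u*(10 + u))
(-20725 + 29*(h(0) - 56)) + 24446 = (-20725 + 29*(2*0*(10 + 0) - 56)) + 24446 = (-20725 + 29*(2*0*10 - 56)) + 24446 = (-20725 + 29*(0 - 56)) + 24446 = (-20725 + 29*(-56)) + 24446 = (-20725 - 1624) + 24446 = -22349 + 24446 = 2097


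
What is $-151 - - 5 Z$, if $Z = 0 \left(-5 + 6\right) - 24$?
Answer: $-271$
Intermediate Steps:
$Z = -24$ ($Z = 0 \cdot 1 - 24 = 0 - 24 = -24$)
$-151 - - 5 Z = -151 - \left(-5\right) \left(-24\right) = -151 - 120 = -271$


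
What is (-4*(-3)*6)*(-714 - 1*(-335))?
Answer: -27288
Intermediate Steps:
(-4*(-3)*6)*(-714 - 1*(-335)) = (12*6)*(-714 + 335) = 72*(-379) = -27288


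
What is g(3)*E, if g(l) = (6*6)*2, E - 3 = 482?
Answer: 34920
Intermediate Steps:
E = 485 (E = 3 + 482 = 485)
g(l) = 72 (g(l) = 36*2 = 72)
g(3)*E = 72*485 = 34920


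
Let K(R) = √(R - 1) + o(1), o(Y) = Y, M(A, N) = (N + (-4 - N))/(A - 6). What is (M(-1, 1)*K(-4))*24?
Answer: 96/7 + 96*I*√5/7 ≈ 13.714 + 30.666*I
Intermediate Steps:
M(A, N) = -4/(-6 + A)
K(R) = 1 + √(-1 + R) (K(R) = √(R - 1) + 1 = √(-1 + R) + 1 = 1 + √(-1 + R))
(M(-1, 1)*K(-4))*24 = ((-4/(-6 - 1))*(1 + √(-1 - 4)))*24 = ((-4/(-7))*(1 + √(-5)))*24 = ((-4*(-⅐))*(1 + I*√5))*24 = (4*(1 + I*√5)/7)*24 = (4/7 + 4*I*√5/7)*24 = 96/7 + 96*I*√5/7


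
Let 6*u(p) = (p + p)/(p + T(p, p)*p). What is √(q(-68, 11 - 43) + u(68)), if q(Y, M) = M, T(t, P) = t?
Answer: I*√152329/69 ≈ 5.6564*I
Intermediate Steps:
u(p) = p/(3*(p + p²)) (u(p) = ((p + p)/(p + p*p))/6 = ((2*p)/(p + p²))/6 = (2*p/(p + p²))/6 = p/(3*(p + p²)))
√(q(-68, 11 - 43) + u(68)) = √((11 - 43) + 1/(3*(1 + 68))) = √(-32 + (⅓)/69) = √(-32 + (⅓)*(1/69)) = √(-32 + 1/207) = √(-6623/207) = I*√152329/69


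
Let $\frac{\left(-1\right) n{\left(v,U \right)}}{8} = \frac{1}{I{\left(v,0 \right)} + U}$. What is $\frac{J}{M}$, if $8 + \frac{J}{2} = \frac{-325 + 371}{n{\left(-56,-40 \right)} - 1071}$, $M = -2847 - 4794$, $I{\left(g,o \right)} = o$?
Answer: $\frac{14354}{6818319} \approx 0.0021052$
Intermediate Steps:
$n{\left(v,U \right)} = - \frac{8}{U}$ ($n{\left(v,U \right)} = - \frac{8}{0 + U} = - \frac{8}{U}$)
$M = -7641$
$J = - \frac{43062}{2677}$ ($J = -16 + 2 \frac{-325 + 371}{- \frac{8}{-40} - 1071} = -16 + 2 \frac{46}{\left(-8\right) \left(- \frac{1}{40}\right) - 1071} = -16 + 2 \frac{46}{\frac{1}{5} - 1071} = -16 + 2 \frac{46}{- \frac{5354}{5}} = -16 + 2 \cdot 46 \left(- \frac{5}{5354}\right) = -16 + 2 \left(- \frac{115}{2677}\right) = -16 - \frac{230}{2677} = - \frac{43062}{2677} \approx -16.086$)
$\frac{J}{M} = - \frac{43062}{2677 \left(-7641\right)} = \left(- \frac{43062}{2677}\right) \left(- \frac{1}{7641}\right) = \frac{14354}{6818319}$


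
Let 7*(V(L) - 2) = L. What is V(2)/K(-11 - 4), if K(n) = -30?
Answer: -8/105 ≈ -0.076190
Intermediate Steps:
V(L) = 2 + L/7
V(2)/K(-11 - 4) = (2 + (⅐)*2)/(-30) = (2 + 2/7)*(-1/30) = (16/7)*(-1/30) = -8/105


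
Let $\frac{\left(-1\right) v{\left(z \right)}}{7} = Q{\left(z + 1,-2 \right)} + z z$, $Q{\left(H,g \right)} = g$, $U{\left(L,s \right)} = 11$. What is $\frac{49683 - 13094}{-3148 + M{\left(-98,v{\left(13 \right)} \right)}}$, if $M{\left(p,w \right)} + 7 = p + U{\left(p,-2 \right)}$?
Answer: $- \frac{36589}{3242} \approx -11.286$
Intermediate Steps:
$v{\left(z \right)} = 14 - 7 z^{2}$ ($v{\left(z \right)} = - 7 \left(-2 + z z\right) = - 7 \left(-2 + z^{2}\right) = 14 - 7 z^{2}$)
$M{\left(p,w \right)} = 4 + p$ ($M{\left(p,w \right)} = -7 + \left(p + 11\right) = -7 + \left(11 + p\right) = 4 + p$)
$\frac{49683 - 13094}{-3148 + M{\left(-98,v{\left(13 \right)} \right)}} = \frac{49683 - 13094}{-3148 + \left(4 - 98\right)} = \frac{36589}{-3148 - 94} = \frac{36589}{-3242} = 36589 \left(- \frac{1}{3242}\right) = - \frac{36589}{3242}$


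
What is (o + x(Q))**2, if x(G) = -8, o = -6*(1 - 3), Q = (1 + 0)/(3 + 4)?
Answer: 16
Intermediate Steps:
Q = 1/7 ≈ 0.14286
o = 12 (o = -6*(-2) = 12)
(o + x(Q))**2 = (12 - 8)**2 = 4**2 = 16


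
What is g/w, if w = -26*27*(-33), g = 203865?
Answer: 67955/7722 ≈ 8.8002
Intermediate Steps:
w = 23166 (w = -702*(-33) = 23166)
g/w = 203865/23166 = 203865*(1/23166) = 67955/7722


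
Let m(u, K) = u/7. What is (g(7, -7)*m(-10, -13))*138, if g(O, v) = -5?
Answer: 6900/7 ≈ 985.71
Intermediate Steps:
m(u, K) = u/7 (m(u, K) = u*(1/7) = u/7)
(g(7, -7)*m(-10, -13))*138 = -5*(-10)/7*138 = -5*(-10/7)*138 = (50/7)*138 = 6900/7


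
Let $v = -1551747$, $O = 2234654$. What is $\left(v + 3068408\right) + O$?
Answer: $3751315$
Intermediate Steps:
$\left(v + 3068408\right) + O = \left(-1551747 + 3068408\right) + 2234654 = 1516661 + 2234654 = 3751315$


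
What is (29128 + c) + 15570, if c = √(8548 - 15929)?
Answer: 44698 + 11*I*√61 ≈ 44698.0 + 85.913*I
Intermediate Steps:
c = 11*I*√61 (c = √(-7381) = 11*I*√61 ≈ 85.913*I)
(29128 + c) + 15570 = (29128 + 11*I*√61) + 15570 = 44698 + 11*I*√61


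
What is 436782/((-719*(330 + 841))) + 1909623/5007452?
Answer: -579359724237/4216019203948 ≈ -0.13742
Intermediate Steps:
436782/((-719*(330 + 841))) + 1909623/5007452 = 436782/((-719*1171)) + 1909623*(1/5007452) = 436782/(-841949) + 1909623/5007452 = 436782*(-1/841949) + 1909623/5007452 = -436782/841949 + 1909623/5007452 = -579359724237/4216019203948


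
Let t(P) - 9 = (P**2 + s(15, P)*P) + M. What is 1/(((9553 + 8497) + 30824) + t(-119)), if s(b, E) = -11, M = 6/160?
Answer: 80/5148243 ≈ 1.5539e-5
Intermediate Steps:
M = 3/80 (M = 6*(1/160) = 3/80 ≈ 0.037500)
t(P) = 723/80 + P**2 - 11*P (t(P) = 9 + ((P**2 - 11*P) + 3/80) = 9 + (3/80 + P**2 - 11*P) = 723/80 + P**2 - 11*P)
1/(((9553 + 8497) + 30824) + t(-119)) = 1/(((9553 + 8497) + 30824) + (723/80 + (-119)**2 - 11*(-119))) = 1/((18050 + 30824) + (723/80 + 14161 + 1309)) = 1/(48874 + 1238323/80) = 1/(5148243/80) = 80/5148243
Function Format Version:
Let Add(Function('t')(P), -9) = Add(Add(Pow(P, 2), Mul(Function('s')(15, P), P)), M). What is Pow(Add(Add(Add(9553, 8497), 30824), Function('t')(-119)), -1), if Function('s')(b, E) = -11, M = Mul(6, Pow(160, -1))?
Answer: Rational(80, 5148243) ≈ 1.5539e-5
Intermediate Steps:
M = Rational(3, 80) (M = Mul(6, Rational(1, 160)) = Rational(3, 80) ≈ 0.037500)
Function('t')(P) = Add(Rational(723, 80), Pow(P, 2), Mul(-11, P)) (Function('t')(P) = Add(9, Add(Add(Pow(P, 2), Mul(-11, P)), Rational(3, 80))) = Add(9, Add(Rational(3, 80), Pow(P, 2), Mul(-11, P))) = Add(Rational(723, 80), Pow(P, 2), Mul(-11, P)))
Pow(Add(Add(Add(9553, 8497), 30824), Function('t')(-119)), -1) = Pow(Add(Add(Add(9553, 8497), 30824), Add(Rational(723, 80), Pow(-119, 2), Mul(-11, -119))), -1) = Pow(Add(Add(18050, 30824), Add(Rational(723, 80), 14161, 1309)), -1) = Pow(Add(48874, Rational(1238323, 80)), -1) = Pow(Rational(5148243, 80), -1) = Rational(80, 5148243)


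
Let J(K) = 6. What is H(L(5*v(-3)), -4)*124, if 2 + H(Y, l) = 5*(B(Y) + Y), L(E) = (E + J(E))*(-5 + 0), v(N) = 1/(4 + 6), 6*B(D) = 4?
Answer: -59954/3 ≈ -19985.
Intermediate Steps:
B(D) = 2/3 (B(D) = (1/6)*4 = 2/3)
v(N) = 1/10
L(E) = -30 - 5*E (L(E) = (E + 6)*(-5 + 0) = (6 + E)*(-5) = -30 - 5*E)
H(Y, l) = 4/3 + 5*Y (H(Y, l) = -2 + 5*(2/3 + Y) = -2 + (10/3 + 5*Y) = 4/3 + 5*Y)
H(L(5*v(-3)), -4)*124 = (4/3 + 5*(-30 - 25/10))*124 = (4/3 + 5*(-30 - 5*1/2))*124 = (4/3 + 5*(-30 - 5/2))*124 = (4/3 + 5*(-65/2))*124 = (4/3 - 325/2)*124 = -967/6*124 = -59954/3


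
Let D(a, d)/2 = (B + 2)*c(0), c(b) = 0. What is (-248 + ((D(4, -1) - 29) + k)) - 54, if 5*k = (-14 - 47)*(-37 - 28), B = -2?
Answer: 462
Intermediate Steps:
k = 793 (k = ((-14 - 47)*(-37 - 28))/5 = (-61*(-65))/5 = (1/5)*3965 = 793)
D(a, d) = 0 (D(a, d) = 2*((-2 + 2)*0) = 2*(0*0) = 2*0 = 0)
(-248 + ((D(4, -1) - 29) + k)) - 54 = (-248 + ((0 - 29) + 793)) - 54 = (-248 + (-29 + 793)) - 54 = (-248 + 764) - 54 = 516 - 54 = 462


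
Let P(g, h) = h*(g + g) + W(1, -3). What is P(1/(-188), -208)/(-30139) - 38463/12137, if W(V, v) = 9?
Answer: -54490504978/17192461021 ≈ -3.1694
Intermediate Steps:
P(g, h) = 9 + 2*g*h (P(g, h) = h*(g + g) + 9 = h*(2*g) + 9 = 2*g*h + 9 = 9 + 2*g*h)
P(1/(-188), -208)/(-30139) - 38463/12137 = (9 + 2*(-208)/(-188))/(-30139) - 38463/12137 = (9 + 2*(-1/188)*(-208))*(-1/30139) - 38463*1/12137 = (9 + 104/47)*(-1/30139) - 38463/12137 = (527/47)*(-1/30139) - 38463/12137 = -527/1416533 - 38463/12137 = -54490504978/17192461021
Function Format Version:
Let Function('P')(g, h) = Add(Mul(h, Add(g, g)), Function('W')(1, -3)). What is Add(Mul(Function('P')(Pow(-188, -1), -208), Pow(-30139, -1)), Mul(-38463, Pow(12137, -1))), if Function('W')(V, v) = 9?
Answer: Rational(-54490504978, 17192461021) ≈ -3.1694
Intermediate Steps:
Function('P')(g, h) = Add(9, Mul(2, g, h)) (Function('P')(g, h) = Add(Mul(h, Add(g, g)), 9) = Add(Mul(h, Mul(2, g)), 9) = Add(Mul(2, g, h), 9) = Add(9, Mul(2, g, h)))
Add(Mul(Function('P')(Pow(-188, -1), -208), Pow(-30139, -1)), Mul(-38463, Pow(12137, -1))) = Add(Mul(Add(9, Mul(2, Pow(-188, -1), -208)), Pow(-30139, -1)), Mul(-38463, Pow(12137, -1))) = Add(Mul(Add(9, Mul(2, Rational(-1, 188), -208)), Rational(-1, 30139)), Mul(-38463, Rational(1, 12137))) = Add(Mul(Add(9, Rational(104, 47)), Rational(-1, 30139)), Rational(-38463, 12137)) = Add(Mul(Rational(527, 47), Rational(-1, 30139)), Rational(-38463, 12137)) = Add(Rational(-527, 1416533), Rational(-38463, 12137)) = Rational(-54490504978, 17192461021)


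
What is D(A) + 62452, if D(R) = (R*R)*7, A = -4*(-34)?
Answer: 191924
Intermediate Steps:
A = 136
D(R) = 7*R² (D(R) = R²*7 = 7*R²)
D(A) + 62452 = 7*136² + 62452 = 7*18496 + 62452 = 129472 + 62452 = 191924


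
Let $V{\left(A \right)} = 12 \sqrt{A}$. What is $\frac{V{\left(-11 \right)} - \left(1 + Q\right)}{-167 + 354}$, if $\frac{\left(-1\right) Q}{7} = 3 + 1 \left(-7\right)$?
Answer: $- \frac{29}{187} + \frac{12 i \sqrt{11}}{187} \approx -0.15508 + 0.21283 i$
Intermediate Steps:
$Q = 28$ ($Q = - 7 \left(3 + 1 \left(-7\right)\right) = - 7 \left(3 - 7\right) = \left(-7\right) \left(-4\right) = 28$)
$\frac{V{\left(-11 \right)} - \left(1 + Q\right)}{-167 + 354} = \frac{12 \sqrt{-11} - 29}{-167 + 354} = \frac{12 i \sqrt{11} - 29}{187} = \left(12 i \sqrt{11} - 29\right) \frac{1}{187} = \left(-29 + 12 i \sqrt{11}\right) \frac{1}{187} = - \frac{29}{187} + \frac{12 i \sqrt{11}}{187}$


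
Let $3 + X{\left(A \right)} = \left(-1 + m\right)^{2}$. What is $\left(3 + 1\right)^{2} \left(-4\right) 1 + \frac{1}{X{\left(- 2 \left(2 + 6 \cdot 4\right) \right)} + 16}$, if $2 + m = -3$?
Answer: $- \frac{3135}{49} \approx -63.98$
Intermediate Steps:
$m = -5$ ($m = -2 - 3 = -5$)
$X{\left(A \right)} = 33$ ($X{\left(A \right)} = -3 + \left(-1 - 5\right)^{2} = -3 + \left(-6\right)^{2} = -3 + 36 = 33$)
$\left(3 + 1\right)^{2} \left(-4\right) 1 + \frac{1}{X{\left(- 2 \left(2 + 6 \cdot 4\right) \right)} + 16} = \left(3 + 1\right)^{2} \left(-4\right) 1 + \frac{1}{33 + 16} = 4^{2} \left(-4\right) 1 + \frac{1}{49} = 16 \left(-4\right) 1 + \frac{1}{49} = \left(-64\right) 1 + \frac{1}{49} = -64 + \frac{1}{49} = - \frac{3135}{49}$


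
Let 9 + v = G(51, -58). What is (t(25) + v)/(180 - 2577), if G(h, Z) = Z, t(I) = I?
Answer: 14/799 ≈ 0.017522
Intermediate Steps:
v = -67 (v = -9 - 58 = -67)
(t(25) + v)/(180 - 2577) = (25 - 67)/(180 - 2577) = -42/(-2397) = -42*(-1/2397) = 14/799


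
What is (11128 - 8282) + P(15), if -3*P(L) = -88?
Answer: 8626/3 ≈ 2875.3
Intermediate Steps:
P(L) = 88/3 (P(L) = -⅓*(-88) = 88/3)
(11128 - 8282) + P(15) = (11128 - 8282) + 88/3 = 2846 + 88/3 = 8626/3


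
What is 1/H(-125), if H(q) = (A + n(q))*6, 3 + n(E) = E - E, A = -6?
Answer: -1/54 ≈ -0.018519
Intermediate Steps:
n(E) = -3 (n(E) = -3 + (E - E) = -3 + 0 = -3)
H(q) = -54 (H(q) = (-6 - 3)*6 = -9*6 = -54)
1/H(-125) = 1/(-54) = -1/54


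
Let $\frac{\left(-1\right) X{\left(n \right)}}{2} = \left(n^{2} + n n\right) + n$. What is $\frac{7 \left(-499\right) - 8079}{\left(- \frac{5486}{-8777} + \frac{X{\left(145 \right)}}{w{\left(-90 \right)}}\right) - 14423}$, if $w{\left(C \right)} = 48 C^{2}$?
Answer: $\frac{1316314074240}{1640568687301} \approx 0.80235$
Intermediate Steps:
$X{\left(n \right)} = - 4 n^{2} - 2 n$ ($X{\left(n \right)} = - 2 \left(\left(n^{2} + n n\right) + n\right) = - 2 \left(\left(n^{2} + n^{2}\right) + n\right) = - 2 \left(2 n^{2} + n\right) = - 2 \left(n + 2 n^{2}\right) = - 4 n^{2} - 2 n$)
$\frac{7 \left(-499\right) - 8079}{\left(- \frac{5486}{-8777} + \frac{X{\left(145 \right)}}{w{\left(-90 \right)}}\right) - 14423} = \frac{7 \left(-499\right) - 8079}{\left(- \frac{5486}{-8777} + \frac{\left(-2\right) 145 \left(1 + 2 \cdot 145\right)}{48 \left(-90\right)^{2}}\right) - 14423} = \frac{-3493 - 8079}{\left(\left(-5486\right) \left(- \frac{1}{8777}\right) + \frac{\left(-2\right) 145 \left(1 + 290\right)}{48 \cdot 8100}\right) - 14423} = - \frac{11572}{\left(\frac{5486}{8777} + \frac{\left(-2\right) 145 \cdot 291}{388800}\right) - 14423} = - \frac{11572}{\left(\frac{5486}{8777} - \frac{2813}{12960}\right) - 14423} = - \frac{11572}{\frac{46408859}{113749920} - 14423} = - \frac{11572}{- \frac{1640568687301}{113749920}} = \left(-11572\right) \left(- \frac{113749920}{1640568687301}\right) = \frac{1316314074240}{1640568687301}$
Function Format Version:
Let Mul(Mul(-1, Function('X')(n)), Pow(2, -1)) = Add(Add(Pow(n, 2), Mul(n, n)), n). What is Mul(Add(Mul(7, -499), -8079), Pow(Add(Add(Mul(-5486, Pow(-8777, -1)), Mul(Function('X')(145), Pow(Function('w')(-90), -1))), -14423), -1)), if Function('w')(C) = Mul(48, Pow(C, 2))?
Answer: Rational(1316314074240, 1640568687301) ≈ 0.80235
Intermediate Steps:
Function('X')(n) = Add(Mul(-4, Pow(n, 2)), Mul(-2, n)) (Function('X')(n) = Mul(-2, Add(Add(Pow(n, 2), Mul(n, n)), n)) = Mul(-2, Add(Add(Pow(n, 2), Pow(n, 2)), n)) = Mul(-2, Add(Mul(2, Pow(n, 2)), n)) = Mul(-2, Add(n, Mul(2, Pow(n, 2)))) = Add(Mul(-4, Pow(n, 2)), Mul(-2, n)))
Mul(Add(Mul(7, -499), -8079), Pow(Add(Add(Mul(-5486, Pow(-8777, -1)), Mul(Function('X')(145), Pow(Function('w')(-90), -1))), -14423), -1)) = Mul(Add(Mul(7, -499), -8079), Pow(Add(Add(Mul(-5486, Pow(-8777, -1)), Mul(Mul(-2, 145, Add(1, Mul(2, 145))), Pow(Mul(48, Pow(-90, 2)), -1))), -14423), -1)) = Mul(Add(-3493, -8079), Pow(Add(Add(Mul(-5486, Rational(-1, 8777)), Mul(Mul(-2, 145, Add(1, 290)), Pow(Mul(48, 8100), -1))), -14423), -1)) = Mul(-11572, Pow(Add(Add(Rational(5486, 8777), Mul(Mul(-2, 145, 291), Pow(388800, -1))), -14423), -1)) = Mul(-11572, Pow(Add(Add(Rational(5486, 8777), Mul(-84390, Rational(1, 388800))), -14423), -1)) = Mul(-11572, Pow(Add(Add(Rational(5486, 8777), Rational(-2813, 12960)), -14423), -1)) = Mul(-11572, Pow(Add(Rational(46408859, 113749920), -14423), -1)) = Mul(-11572, Pow(Rational(-1640568687301, 113749920), -1)) = Mul(-11572, Rational(-113749920, 1640568687301)) = Rational(1316314074240, 1640568687301)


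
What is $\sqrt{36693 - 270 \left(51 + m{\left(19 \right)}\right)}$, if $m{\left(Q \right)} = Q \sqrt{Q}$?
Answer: $3 \sqrt{2547 - 570 \sqrt{19}} \approx 23.703$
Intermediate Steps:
$m{\left(Q \right)} = Q^{\frac{3}{2}}$
$\sqrt{36693 - 270 \left(51 + m{\left(19 \right)}\right)} = \sqrt{36693 - 270 \left(51 + 19^{\frac{3}{2}}\right)} = \sqrt{36693 - 270 \left(51 + 19 \sqrt{19}\right)} = \sqrt{36693 - \left(13770 + 5130 \sqrt{19}\right)} = \sqrt{22923 - 5130 \sqrt{19}}$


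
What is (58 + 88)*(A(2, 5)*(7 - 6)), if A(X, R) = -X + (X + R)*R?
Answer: 4818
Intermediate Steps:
A(X, R) = -X + R*(R + X) (A(X, R) = -X + (R + X)*R = -X + R*(R + X))
(58 + 88)*(A(2, 5)*(7 - 6)) = (58 + 88)*((5² - 1*2 + 5*2)*(7 - 6)) = 146*((25 - 2 + 10)*1) = 146*(33*1) = 146*33 = 4818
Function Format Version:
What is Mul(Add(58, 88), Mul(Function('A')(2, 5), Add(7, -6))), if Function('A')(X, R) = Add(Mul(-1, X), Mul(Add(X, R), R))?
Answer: 4818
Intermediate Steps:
Function('A')(X, R) = Add(Mul(-1, X), Mul(R, Add(R, X))) (Function('A')(X, R) = Add(Mul(-1, X), Mul(Add(R, X), R)) = Add(Mul(-1, X), Mul(R, Add(R, X))))
Mul(Add(58, 88), Mul(Function('A')(2, 5), Add(7, -6))) = Mul(Add(58, 88), Mul(Add(Pow(5, 2), Mul(-1, 2), Mul(5, 2)), Add(7, -6))) = Mul(146, Mul(Add(25, -2, 10), 1)) = Mul(146, Mul(33, 1)) = Mul(146, 33) = 4818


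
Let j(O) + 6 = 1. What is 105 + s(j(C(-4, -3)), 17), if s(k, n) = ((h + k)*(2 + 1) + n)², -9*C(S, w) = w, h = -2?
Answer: 121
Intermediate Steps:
C(S, w) = -w/9
j(O) = -5 (j(O) = -6 + 1 = -5)
s(k, n) = (-6 + n + 3*k)² (s(k, n) = ((-2 + k)*(2 + 1) + n)² = ((-2 + k)*3 + n)² = ((-6 + 3*k) + n)² = (-6 + n + 3*k)²)
105 + s(j(C(-4, -3)), 17) = 105 + (-6 + 17 + 3*(-5))² = 105 + (-6 + 17 - 15)² = 105 + (-4)² = 105 + 16 = 121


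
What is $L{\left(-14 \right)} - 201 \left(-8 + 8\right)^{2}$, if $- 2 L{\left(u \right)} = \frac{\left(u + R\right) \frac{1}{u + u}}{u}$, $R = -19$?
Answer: $\frac{33}{784} \approx 0.042092$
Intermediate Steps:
$L{\left(u \right)} = - \frac{-19 + u}{4 u^{2}}$ ($L{\left(u \right)} = - \frac{\frac{u - 19}{u + u} \frac{1}{u}}{2} = - \frac{\frac{-19 + u}{2 u} \frac{1}{u}}{2} = - \frac{\frac{1}{2} \frac{1}{u^{2}} \left(-19 + u\right)}{2} = - \frac{-19 + u}{4 u^{2}}$)
$L{\left(-14 \right)} - 201 \left(-8 + 8\right)^{2} = \frac{19 - -14}{4 \cdot 196} - 201 \left(-8 + 8\right)^{2} = \frac{1}{4} \cdot \frac{1}{196} \left(19 + 14\right) - 201 \cdot 0^{2} = \frac{1}{4} \cdot \frac{1}{196} \cdot 33 - 0 = \frac{33}{784} + 0 = \frac{33}{784}$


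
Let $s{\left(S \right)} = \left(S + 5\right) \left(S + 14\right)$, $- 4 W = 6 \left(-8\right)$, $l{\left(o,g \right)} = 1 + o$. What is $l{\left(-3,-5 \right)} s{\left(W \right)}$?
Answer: $-884$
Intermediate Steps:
$W = 12$ ($W = - \frac{6 \left(-8\right)}{4} = \left(- \frac{1}{4}\right) \left(-48\right) = 12$)
$s{\left(S \right)} = \left(5 + S\right) \left(14 + S\right)$
$l{\left(-3,-5 \right)} s{\left(W \right)} = \left(1 - 3\right) \left(70 + 12^{2} + 19 \cdot 12\right) = - 2 \left(70 + 144 + 228\right) = \left(-2\right) 442 = -884$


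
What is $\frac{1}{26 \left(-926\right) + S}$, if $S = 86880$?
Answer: $\frac{1}{62804} \approx 1.5923 \cdot 10^{-5}$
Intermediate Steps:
$\frac{1}{26 \left(-926\right) + S} = \frac{1}{26 \left(-926\right) + 86880} = \frac{1}{-24076 + 86880} = \frac{1}{62804}$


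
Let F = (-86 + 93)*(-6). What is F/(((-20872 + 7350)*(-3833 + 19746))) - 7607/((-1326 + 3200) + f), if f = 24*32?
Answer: -818420285869/284246949106 ≈ -2.8793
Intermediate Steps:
f = 768
F = -42 (F = 7*(-6) = -42)
F/(((-20872 + 7350)*(-3833 + 19746))) - 7607/((-1326 + 3200) + f) = -42*1/((-20872 + 7350)*(-3833 + 19746)) - 7607/((-1326 + 3200) + 768) = -42/((-13522*15913)) - 7607/(1874 + 768) = -42/(-215175586) - 7607/2642 = -42*(-1/215175586) - 7607*1/2642 = 21/107587793 - 7607/2642 = -818420285869/284246949106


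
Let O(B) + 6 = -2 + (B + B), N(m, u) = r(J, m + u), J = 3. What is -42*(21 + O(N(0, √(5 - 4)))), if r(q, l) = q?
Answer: -798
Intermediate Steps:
N(m, u) = 3
O(B) = -8 + 2*B (O(B) = -6 + (-2 + (B + B)) = -6 + (-2 + 2*B) = -8 + 2*B)
-42*(21 + O(N(0, √(5 - 4)))) = -42*(21 + (-8 + 2*3)) = -42*(21 + (-8 + 6)) = -42*(21 - 2) = -42*19 = -798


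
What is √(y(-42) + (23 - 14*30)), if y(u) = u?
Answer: I*√439 ≈ 20.952*I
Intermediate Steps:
√(y(-42) + (23 - 14*30)) = √(-42 + (23 - 14*30)) = √(-42 + (23 - 420)) = √(-42 - 397) = √(-439) = I*√439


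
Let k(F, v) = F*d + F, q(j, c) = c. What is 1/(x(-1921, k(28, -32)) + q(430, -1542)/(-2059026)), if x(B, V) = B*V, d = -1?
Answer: 343171/257 ≈ 1335.3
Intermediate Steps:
k(F, v) = 0 (k(F, v) = F*(-1) + F = -F + F = 0)
1/(x(-1921, k(28, -32)) + q(430, -1542)/(-2059026)) = 1/(-1921*0 - 1542/(-2059026)) = 1/(0 - 1542*(-1/2059026)) = 1/(0 + 257/343171) = 1/(257/343171) = 343171/257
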